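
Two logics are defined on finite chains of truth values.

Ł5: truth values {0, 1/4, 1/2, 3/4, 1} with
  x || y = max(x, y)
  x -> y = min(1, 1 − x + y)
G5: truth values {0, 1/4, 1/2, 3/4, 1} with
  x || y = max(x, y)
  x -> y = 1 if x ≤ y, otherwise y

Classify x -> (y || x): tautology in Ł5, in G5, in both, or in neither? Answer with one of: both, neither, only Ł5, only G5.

both

In Ł5: every assignment gives 1 — tautology.
In G5: every assignment gives 1 — tautology.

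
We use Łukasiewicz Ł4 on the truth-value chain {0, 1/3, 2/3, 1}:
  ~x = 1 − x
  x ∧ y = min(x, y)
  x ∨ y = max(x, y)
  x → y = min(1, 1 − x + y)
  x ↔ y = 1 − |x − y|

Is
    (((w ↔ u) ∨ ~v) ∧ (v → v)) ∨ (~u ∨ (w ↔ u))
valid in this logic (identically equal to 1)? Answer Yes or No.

Counterexample: take u = 1/3, v = 1/3, w = 0.
w ↔ u = 0 ↔ 1/3 = 2/3
~v = ~1/3 = 2/3
(w ↔ u) ∨ ~v = 2/3 ∨ 2/3 = 2/3
v → v = 1/3 → 1/3 = 1
((w ↔ u) ∨ ~v) ∧ (v → v) = 2/3 ∧ 1 = 2/3
~u = ~1/3 = 2/3
w ↔ u = 0 ↔ 1/3 = 2/3
~u ∨ (w ↔ u) = 2/3 ∨ 2/3 = 2/3
(((w ↔ u) ∨ ~v) ∧ (v → v)) ∨ (~u ∨ (w ↔ u)) = 2/3 ∨ 2/3 = 2/3
This gives 2/3 ≠ 1.

No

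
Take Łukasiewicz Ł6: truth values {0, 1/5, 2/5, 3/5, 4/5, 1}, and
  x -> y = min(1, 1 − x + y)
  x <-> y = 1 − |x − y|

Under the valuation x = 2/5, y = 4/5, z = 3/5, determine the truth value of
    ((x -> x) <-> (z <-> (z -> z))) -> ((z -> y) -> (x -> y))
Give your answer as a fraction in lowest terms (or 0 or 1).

1

x -> x = 2/5 -> 2/5 = 1
z -> z = 3/5 -> 3/5 = 1
z <-> (z -> z) = 3/5 <-> 1 = 3/5
(x -> x) <-> (z <-> (z -> z)) = 1 <-> 3/5 = 3/5
z -> y = 3/5 -> 4/5 = 1
x -> y = 2/5 -> 4/5 = 1
(z -> y) -> (x -> y) = 1 -> 1 = 1
((x -> x) <-> (z <-> (z -> z))) -> ((z -> y) -> (x -> y)) = 3/5 -> 1 = 1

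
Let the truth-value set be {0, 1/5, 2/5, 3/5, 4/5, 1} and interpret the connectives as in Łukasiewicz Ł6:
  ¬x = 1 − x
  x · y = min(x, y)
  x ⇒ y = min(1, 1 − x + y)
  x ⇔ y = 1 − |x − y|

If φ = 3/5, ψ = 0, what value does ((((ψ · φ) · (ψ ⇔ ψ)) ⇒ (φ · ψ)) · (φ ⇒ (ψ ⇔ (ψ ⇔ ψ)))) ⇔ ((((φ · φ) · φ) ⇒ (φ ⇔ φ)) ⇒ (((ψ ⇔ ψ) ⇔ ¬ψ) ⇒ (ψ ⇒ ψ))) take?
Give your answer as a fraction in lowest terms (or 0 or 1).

2/5

ψ · φ = 0 · 3/5 = 0
ψ ⇔ ψ = 0 ⇔ 0 = 1
(ψ · φ) · (ψ ⇔ ψ) = 0 · 1 = 0
φ · ψ = 3/5 · 0 = 0
((ψ · φ) · (ψ ⇔ ψ)) ⇒ (φ · ψ) = 0 ⇒ 0 = 1
ψ ⇔ ψ = 0 ⇔ 0 = 1
ψ ⇔ (ψ ⇔ ψ) = 0 ⇔ 1 = 0
φ ⇒ (ψ ⇔ (ψ ⇔ ψ)) = 3/5 ⇒ 0 = 2/5
(((ψ · φ) · (ψ ⇔ ψ)) ⇒ (φ · ψ)) · (φ ⇒ (ψ ⇔ (ψ ⇔ ψ))) = 1 · 2/5 = 2/5
φ · φ = 3/5 · 3/5 = 3/5
(φ · φ) · φ = 3/5 · 3/5 = 3/5
φ ⇔ φ = 3/5 ⇔ 3/5 = 1
((φ · φ) · φ) ⇒ (φ ⇔ φ) = 3/5 ⇒ 1 = 1
ψ ⇔ ψ = 0 ⇔ 0 = 1
¬ψ = ¬0 = 1
(ψ ⇔ ψ) ⇔ ¬ψ = 1 ⇔ 1 = 1
ψ ⇒ ψ = 0 ⇒ 0 = 1
((ψ ⇔ ψ) ⇔ ¬ψ) ⇒ (ψ ⇒ ψ) = 1 ⇒ 1 = 1
(((φ · φ) · φ) ⇒ (φ ⇔ φ)) ⇒ (((ψ ⇔ ψ) ⇔ ¬ψ) ⇒ (ψ ⇒ ψ)) = 1 ⇒ 1 = 1
((((ψ · φ) · (ψ ⇔ ψ)) ⇒ (φ · ψ)) · (φ ⇒ (ψ ⇔ (ψ ⇔ ψ)))) ⇔ ((((φ · φ) · φ) ⇒ (φ ⇔ φ)) ⇒ (((ψ ⇔ ψ) ⇔ ¬ψ) ⇒ (ψ ⇒ ψ))) = 2/5 ⇔ 1 = 2/5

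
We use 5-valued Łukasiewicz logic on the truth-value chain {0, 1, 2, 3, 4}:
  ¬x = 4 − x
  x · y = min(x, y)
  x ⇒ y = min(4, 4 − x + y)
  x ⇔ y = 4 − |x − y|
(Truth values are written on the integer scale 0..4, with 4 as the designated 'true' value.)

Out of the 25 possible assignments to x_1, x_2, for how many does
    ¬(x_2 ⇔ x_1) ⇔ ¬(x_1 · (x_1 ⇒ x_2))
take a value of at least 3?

18

value 4: 13 assignments (counts)
value 3: 5 assignments (counts)
value 2: 4 assignments
value 1: 2 assignments
value 0: 1 assignment
So 18 of the 25 assignments meet the threshold.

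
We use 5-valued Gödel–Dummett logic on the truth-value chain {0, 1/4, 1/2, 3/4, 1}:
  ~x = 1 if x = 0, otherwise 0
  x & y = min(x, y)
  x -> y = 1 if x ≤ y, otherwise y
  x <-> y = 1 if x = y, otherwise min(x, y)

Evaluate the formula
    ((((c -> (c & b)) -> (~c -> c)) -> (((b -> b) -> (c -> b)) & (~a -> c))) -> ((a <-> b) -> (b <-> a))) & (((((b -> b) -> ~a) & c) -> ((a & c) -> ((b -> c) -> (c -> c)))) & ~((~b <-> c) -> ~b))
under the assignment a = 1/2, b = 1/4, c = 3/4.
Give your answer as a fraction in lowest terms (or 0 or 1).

0

c & b = 3/4 & 1/4 = 1/4
c -> (c & b) = 3/4 -> 1/4 = 1/4
~c = ~3/4 = 0
~c -> c = 0 -> 3/4 = 1
(c -> (c & b)) -> (~c -> c) = 1/4 -> 1 = 1
b -> b = 1/4 -> 1/4 = 1
c -> b = 3/4 -> 1/4 = 1/4
(b -> b) -> (c -> b) = 1 -> 1/4 = 1/4
~a = ~1/2 = 0
~a -> c = 0 -> 3/4 = 1
((b -> b) -> (c -> b)) & (~a -> c) = 1/4 & 1 = 1/4
((c -> (c & b)) -> (~c -> c)) -> (((b -> b) -> (c -> b)) & (~a -> c)) = 1 -> 1/4 = 1/4
a <-> b = 1/2 <-> 1/4 = 1/4
b <-> a = 1/4 <-> 1/2 = 1/4
(a <-> b) -> (b <-> a) = 1/4 -> 1/4 = 1
(((c -> (c & b)) -> (~c -> c)) -> (((b -> b) -> (c -> b)) & (~a -> c))) -> ((a <-> b) -> (b <-> a)) = 1/4 -> 1 = 1
b -> b = 1/4 -> 1/4 = 1
~a = ~1/2 = 0
(b -> b) -> ~a = 1 -> 0 = 0
((b -> b) -> ~a) & c = 0 & 3/4 = 0
a & c = 1/2 & 3/4 = 1/2
b -> c = 1/4 -> 3/4 = 1
c -> c = 3/4 -> 3/4 = 1
(b -> c) -> (c -> c) = 1 -> 1 = 1
(a & c) -> ((b -> c) -> (c -> c)) = 1/2 -> 1 = 1
(((b -> b) -> ~a) & c) -> ((a & c) -> ((b -> c) -> (c -> c))) = 0 -> 1 = 1
~b = ~1/4 = 0
~b <-> c = 0 <-> 3/4 = 0
~b = ~1/4 = 0
(~b <-> c) -> ~b = 0 -> 0 = 1
~((~b <-> c) -> ~b) = ~1 = 0
((((b -> b) -> ~a) & c) -> ((a & c) -> ((b -> c) -> (c -> c)))) & ~((~b <-> c) -> ~b) = 1 & 0 = 0
((((c -> (c & b)) -> (~c -> c)) -> (((b -> b) -> (c -> b)) & (~a -> c))) -> ((a <-> b) -> (b <-> a))) & (((((b -> b) -> ~a) & c) -> ((a & c) -> ((b -> c) -> (c -> c)))) & ~((~b <-> c) -> ~b)) = 1 & 0 = 0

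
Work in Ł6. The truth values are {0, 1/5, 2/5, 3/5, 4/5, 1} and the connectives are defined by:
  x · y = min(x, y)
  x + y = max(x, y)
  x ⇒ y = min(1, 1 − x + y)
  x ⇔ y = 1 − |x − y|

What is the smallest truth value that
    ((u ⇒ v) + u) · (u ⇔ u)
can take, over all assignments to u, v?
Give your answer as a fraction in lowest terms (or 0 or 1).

Take u = 2/5, v = 0:
u ⇒ v = 2/5 ⇒ 0 = 3/5
(u ⇒ v) + u = 3/5 + 2/5 = 3/5
u ⇔ u = 2/5 ⇔ 2/5 = 1
((u ⇒ v) + u) · (u ⇔ u) = 3/5 · 1 = 3/5
No assignment yields a value below 3/5, so this is the minimum.

3/5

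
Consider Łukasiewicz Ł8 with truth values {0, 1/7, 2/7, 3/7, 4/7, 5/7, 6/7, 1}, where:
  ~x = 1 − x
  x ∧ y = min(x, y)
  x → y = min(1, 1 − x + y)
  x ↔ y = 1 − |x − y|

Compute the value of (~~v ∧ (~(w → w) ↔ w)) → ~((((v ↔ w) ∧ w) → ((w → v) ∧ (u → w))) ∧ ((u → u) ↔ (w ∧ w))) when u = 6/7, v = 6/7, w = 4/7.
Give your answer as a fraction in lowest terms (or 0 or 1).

~v = ~6/7 = 1/7
~~v = ~1/7 = 6/7
w → w = 4/7 → 4/7 = 1
~(w → w) = ~1 = 0
~(w → w) ↔ w = 0 ↔ 4/7 = 3/7
~~v ∧ (~(w → w) ↔ w) = 6/7 ∧ 3/7 = 3/7
v ↔ w = 6/7 ↔ 4/7 = 5/7
(v ↔ w) ∧ w = 5/7 ∧ 4/7 = 4/7
w → v = 4/7 → 6/7 = 1
u → w = 6/7 → 4/7 = 5/7
(w → v) ∧ (u → w) = 1 ∧ 5/7 = 5/7
((v ↔ w) ∧ w) → ((w → v) ∧ (u → w)) = 4/7 → 5/7 = 1
u → u = 6/7 → 6/7 = 1
w ∧ w = 4/7 ∧ 4/7 = 4/7
(u → u) ↔ (w ∧ w) = 1 ↔ 4/7 = 4/7
(((v ↔ w) ∧ w) → ((w → v) ∧ (u → w))) ∧ ((u → u) ↔ (w ∧ w)) = 1 ∧ 4/7 = 4/7
~((((v ↔ w) ∧ w) → ((w → v) ∧ (u → w))) ∧ ((u → u) ↔ (w ∧ w))) = ~4/7 = 3/7
(~~v ∧ (~(w → w) ↔ w)) → ~((((v ↔ w) ∧ w) → ((w → v) ∧ (u → w))) ∧ ((u → u) ↔ (w ∧ w))) = 3/7 → 3/7 = 1

1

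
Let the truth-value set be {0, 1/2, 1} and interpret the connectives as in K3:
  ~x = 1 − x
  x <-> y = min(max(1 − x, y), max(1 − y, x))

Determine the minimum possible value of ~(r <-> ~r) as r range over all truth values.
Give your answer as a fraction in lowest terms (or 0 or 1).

Take r = 1/2:
~r = ~1/2 = 1/2
r <-> ~r = 1/2 <-> 1/2 = 1/2
~(r <-> ~r) = ~1/2 = 1/2
No assignment yields a value below 1/2, so this is the minimum.

1/2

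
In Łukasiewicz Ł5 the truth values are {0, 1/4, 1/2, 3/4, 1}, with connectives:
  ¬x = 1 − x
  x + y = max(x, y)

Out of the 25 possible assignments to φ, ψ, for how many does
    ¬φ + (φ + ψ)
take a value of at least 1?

value 1: 13 assignments (counts)
value 3/4: 9 assignments
value 1/2: 3 assignments
So 13 of the 25 assignments meet the threshold.

13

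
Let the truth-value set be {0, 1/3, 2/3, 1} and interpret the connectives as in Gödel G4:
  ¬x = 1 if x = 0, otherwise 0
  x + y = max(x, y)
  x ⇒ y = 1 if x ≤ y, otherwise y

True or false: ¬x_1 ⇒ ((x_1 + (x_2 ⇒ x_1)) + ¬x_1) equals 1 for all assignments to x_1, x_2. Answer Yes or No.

x_1 = 0, x_2 = 0 ↦ 1
x_1 = 0, x_2 = 1/3 ↦ 1
x_1 = 0, x_2 = 2/3 ↦ 1
x_1 = 0, x_2 = 1 ↦ 1
x_1 = 1/3, x_2 = 0 ↦ 1
x_1 = 1/3, x_2 = 1/3 ↦ 1
x_1 = 1/3, x_2 = 2/3 ↦ 1
x_1 = 1/3, x_2 = 1 ↦ 1
x_1 = 2/3, x_2 = 0 ↦ 1
x_1 = 2/3, x_2 = 1/3 ↦ 1
x_1 = 2/3, x_2 = 2/3 ↦ 1
x_1 = 2/3, x_2 = 1 ↦ 1
x_1 = 1, x_2 = 0 ↦ 1
x_1 = 1, x_2 = 1/3 ↦ 1
x_1 = 1, x_2 = 2/3 ↦ 1
x_1 = 1, x_2 = 1 ↦ 1
Every assignment gives a value ≥ 1.

Yes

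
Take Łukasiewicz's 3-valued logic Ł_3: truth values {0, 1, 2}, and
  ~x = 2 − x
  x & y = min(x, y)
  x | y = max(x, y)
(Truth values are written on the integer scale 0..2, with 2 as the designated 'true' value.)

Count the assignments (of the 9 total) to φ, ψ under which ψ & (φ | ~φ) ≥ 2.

2

φ = 0, ψ = 0 ↦ 0  <
φ = 0, ψ = 1 ↦ 1  <
φ = 0, ψ = 2 ↦ 2  ≥
φ = 1, ψ = 0 ↦ 0  <
φ = 1, ψ = 1 ↦ 1  <
φ = 1, ψ = 2 ↦ 1  <
φ = 2, ψ = 0 ↦ 0  <
φ = 2, ψ = 1 ↦ 1  <
φ = 2, ψ = 2 ↦ 2  ≥
So 2 of the 9 assignments meet the threshold.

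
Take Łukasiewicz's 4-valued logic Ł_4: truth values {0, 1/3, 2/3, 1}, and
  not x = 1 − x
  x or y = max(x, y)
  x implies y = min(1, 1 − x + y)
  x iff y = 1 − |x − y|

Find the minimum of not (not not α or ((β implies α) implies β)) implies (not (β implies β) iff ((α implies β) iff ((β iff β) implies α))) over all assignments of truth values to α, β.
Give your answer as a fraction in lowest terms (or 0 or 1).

2/3

Take α = 1/3, β = 0:
not α = not 1/3 = 2/3
not not α = not 2/3 = 1/3
β implies α = 0 implies 1/3 = 1
(β implies α) implies β = 1 implies 0 = 0
not not α or ((β implies α) implies β) = 1/3 or 0 = 1/3
not (not not α or ((β implies α) implies β)) = not 1/3 = 2/3
β implies β = 0 implies 0 = 1
not (β implies β) = not 1 = 0
α implies β = 1/3 implies 0 = 2/3
β iff β = 0 iff 0 = 1
(β iff β) implies α = 1 implies 1/3 = 1/3
(α implies β) iff ((β iff β) implies α) = 2/3 iff 1/3 = 2/3
not (β implies β) iff ((α implies β) iff ((β iff β) implies α)) = 0 iff 2/3 = 1/3
not (not not α or ((β implies α) implies β)) implies (not (β implies β) iff ((α implies β) iff ((β iff β) implies α))) = 2/3 implies 1/3 = 2/3
No assignment yields a value below 2/3, so this is the minimum.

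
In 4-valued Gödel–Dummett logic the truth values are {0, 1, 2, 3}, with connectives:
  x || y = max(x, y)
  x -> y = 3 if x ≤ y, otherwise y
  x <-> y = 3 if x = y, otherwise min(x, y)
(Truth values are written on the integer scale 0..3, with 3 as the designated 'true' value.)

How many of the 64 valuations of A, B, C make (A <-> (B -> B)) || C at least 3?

value 3: 28 assignments (counts)
value 2: 20 assignments
value 1: 12 assignments
value 0: 4 assignments
So 28 of the 64 assignments meet the threshold.

28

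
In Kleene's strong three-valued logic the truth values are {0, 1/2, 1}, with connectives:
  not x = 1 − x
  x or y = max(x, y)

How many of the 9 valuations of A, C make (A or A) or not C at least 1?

A = 0, C = 0 ↦ 1  ≥
A = 0, C = 1/2 ↦ 1/2  <
A = 0, C = 1 ↦ 0  <
A = 1/2, C = 0 ↦ 1  ≥
A = 1/2, C = 1/2 ↦ 1/2  <
A = 1/2, C = 1 ↦ 1/2  <
A = 1, C = 0 ↦ 1  ≥
A = 1, C = 1/2 ↦ 1  ≥
A = 1, C = 1 ↦ 1  ≥
So 5 of the 9 assignments meet the threshold.

5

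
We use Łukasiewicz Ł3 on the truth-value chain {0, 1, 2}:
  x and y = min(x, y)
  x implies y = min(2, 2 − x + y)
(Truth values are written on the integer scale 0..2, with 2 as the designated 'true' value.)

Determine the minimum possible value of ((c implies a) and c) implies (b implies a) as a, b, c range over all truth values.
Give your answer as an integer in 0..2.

1

Take a = 0, b = 2, c = 1:
c implies a = 1 implies 0 = 1
(c implies a) and c = 1 and 1 = 1
b implies a = 2 implies 0 = 0
((c implies a) and c) implies (b implies a) = 1 implies 0 = 1
No assignment yields a value below 1, so this is the minimum.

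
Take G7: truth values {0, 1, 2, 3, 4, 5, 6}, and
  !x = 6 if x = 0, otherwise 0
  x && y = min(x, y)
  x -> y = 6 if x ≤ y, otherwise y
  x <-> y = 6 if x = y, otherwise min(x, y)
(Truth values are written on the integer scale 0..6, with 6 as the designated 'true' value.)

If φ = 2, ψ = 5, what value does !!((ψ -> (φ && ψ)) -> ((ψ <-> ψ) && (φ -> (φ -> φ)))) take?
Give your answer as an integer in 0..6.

φ && ψ = 2 && 5 = 2
ψ -> (φ && ψ) = 5 -> 2 = 2
ψ <-> ψ = 5 <-> 5 = 6
φ -> φ = 2 -> 2 = 6
φ -> (φ -> φ) = 2 -> 6 = 6
(ψ <-> ψ) && (φ -> (φ -> φ)) = 6 && 6 = 6
(ψ -> (φ && ψ)) -> ((ψ <-> ψ) && (φ -> (φ -> φ))) = 2 -> 6 = 6
!((ψ -> (φ && ψ)) -> ((ψ <-> ψ) && (φ -> (φ -> φ)))) = !6 = 0
!!((ψ -> (φ && ψ)) -> ((ψ <-> ψ) && (φ -> (φ -> φ)))) = !0 = 6

6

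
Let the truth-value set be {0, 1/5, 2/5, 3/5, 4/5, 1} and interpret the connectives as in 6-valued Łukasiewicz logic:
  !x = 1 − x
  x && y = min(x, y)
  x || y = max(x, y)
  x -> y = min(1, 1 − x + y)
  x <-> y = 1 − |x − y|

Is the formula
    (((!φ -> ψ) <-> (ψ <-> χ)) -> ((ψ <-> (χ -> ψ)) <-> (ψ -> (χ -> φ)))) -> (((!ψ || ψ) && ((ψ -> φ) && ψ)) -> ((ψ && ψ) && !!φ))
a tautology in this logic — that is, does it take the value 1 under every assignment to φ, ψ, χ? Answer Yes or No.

No

Counterexample: take φ = 0, ψ = 1/5, χ = 1/5.
!φ = !0 = 1
!φ -> ψ = 1 -> 1/5 = 1/5
ψ <-> χ = 1/5 <-> 1/5 = 1
(!φ -> ψ) <-> (ψ <-> χ) = 1/5 <-> 1 = 1/5
χ -> ψ = 1/5 -> 1/5 = 1
ψ <-> (χ -> ψ) = 1/5 <-> 1 = 1/5
χ -> φ = 1/5 -> 0 = 4/5
ψ -> (χ -> φ) = 1/5 -> 4/5 = 1
(ψ <-> (χ -> ψ)) <-> (ψ -> (χ -> φ)) = 1/5 <-> 1 = 1/5
((!φ -> ψ) <-> (ψ <-> χ)) -> ((ψ <-> (χ -> ψ)) <-> (ψ -> (χ -> φ))) = 1/5 -> 1/5 = 1
!ψ = !1/5 = 4/5
!ψ || ψ = 4/5 || 1/5 = 4/5
ψ -> φ = 1/5 -> 0 = 4/5
(ψ -> φ) && ψ = 4/5 && 1/5 = 1/5
(!ψ || ψ) && ((ψ -> φ) && ψ) = 4/5 && 1/5 = 1/5
ψ && ψ = 1/5 && 1/5 = 1/5
!φ = !0 = 1
!!φ = !1 = 0
(ψ && ψ) && !!φ = 1/5 && 0 = 0
((!ψ || ψ) && ((ψ -> φ) && ψ)) -> ((ψ && ψ) && !!φ) = 1/5 -> 0 = 4/5
(((!φ -> ψ) <-> (ψ <-> χ)) -> ((ψ <-> (χ -> ψ)) <-> (ψ -> (χ -> φ)))) -> (((!ψ || ψ) && ((ψ -> φ) && ψ)) -> ((ψ && ψ) && !!φ)) = 1 -> 4/5 = 4/5
This gives 4/5 ≠ 1.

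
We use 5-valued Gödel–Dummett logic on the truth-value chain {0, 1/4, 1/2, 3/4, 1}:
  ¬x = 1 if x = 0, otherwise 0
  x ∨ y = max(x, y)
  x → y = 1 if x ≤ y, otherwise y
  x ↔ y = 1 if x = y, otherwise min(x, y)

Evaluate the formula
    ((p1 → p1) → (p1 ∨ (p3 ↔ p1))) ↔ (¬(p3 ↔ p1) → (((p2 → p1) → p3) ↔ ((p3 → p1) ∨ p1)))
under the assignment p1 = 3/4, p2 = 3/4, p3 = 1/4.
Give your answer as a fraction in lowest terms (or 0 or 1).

p1 → p1 = 3/4 → 3/4 = 1
p3 ↔ p1 = 1/4 ↔ 3/4 = 1/4
p1 ∨ (p3 ↔ p1) = 3/4 ∨ 1/4 = 3/4
(p1 → p1) → (p1 ∨ (p3 ↔ p1)) = 1 → 3/4 = 3/4
p3 ↔ p1 = 1/4 ↔ 3/4 = 1/4
¬(p3 ↔ p1) = ¬1/4 = 0
p2 → p1 = 3/4 → 3/4 = 1
(p2 → p1) → p3 = 1 → 1/4 = 1/4
p3 → p1 = 1/4 → 3/4 = 1
(p3 → p1) ∨ p1 = 1 ∨ 3/4 = 1
((p2 → p1) → p3) ↔ ((p3 → p1) ∨ p1) = 1/4 ↔ 1 = 1/4
¬(p3 ↔ p1) → (((p2 → p1) → p3) ↔ ((p3 → p1) ∨ p1)) = 0 → 1/4 = 1
((p1 → p1) → (p1 ∨ (p3 ↔ p1))) ↔ (¬(p3 ↔ p1) → (((p2 → p1) → p3) ↔ ((p3 → p1) ∨ p1))) = 3/4 ↔ 1 = 3/4

3/4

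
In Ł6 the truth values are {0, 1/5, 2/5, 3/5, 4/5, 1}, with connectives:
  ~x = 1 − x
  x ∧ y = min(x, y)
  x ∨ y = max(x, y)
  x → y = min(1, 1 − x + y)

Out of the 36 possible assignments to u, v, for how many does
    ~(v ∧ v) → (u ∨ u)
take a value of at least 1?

21

value 1: 21 assignments (counts)
value 4/5: 5 assignments
value 3/5: 4 assignments
value 2/5: 3 assignments
value 1/5: 2 assignments
value 0: 1 assignment
So 21 of the 36 assignments meet the threshold.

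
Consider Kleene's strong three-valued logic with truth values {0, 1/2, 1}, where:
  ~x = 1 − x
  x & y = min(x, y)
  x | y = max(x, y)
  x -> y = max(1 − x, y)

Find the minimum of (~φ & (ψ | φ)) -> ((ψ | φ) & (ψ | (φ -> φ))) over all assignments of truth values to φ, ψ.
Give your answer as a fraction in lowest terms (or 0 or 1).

1/2

Take φ = 0, ψ = 1/2:
~φ = ~0 = 1
ψ | φ = 1/2 | 0 = 1/2
~φ & (ψ | φ) = 1 & 1/2 = 1/2
ψ | φ = 1/2 | 0 = 1/2
φ -> φ = 0 -> 0 = 1
ψ | (φ -> φ) = 1/2 | 1 = 1
(ψ | φ) & (ψ | (φ -> φ)) = 1/2 & 1 = 1/2
(~φ & (ψ | φ)) -> ((ψ | φ) & (ψ | (φ -> φ))) = 1/2 -> 1/2 = 1/2
No assignment yields a value below 1/2, so this is the minimum.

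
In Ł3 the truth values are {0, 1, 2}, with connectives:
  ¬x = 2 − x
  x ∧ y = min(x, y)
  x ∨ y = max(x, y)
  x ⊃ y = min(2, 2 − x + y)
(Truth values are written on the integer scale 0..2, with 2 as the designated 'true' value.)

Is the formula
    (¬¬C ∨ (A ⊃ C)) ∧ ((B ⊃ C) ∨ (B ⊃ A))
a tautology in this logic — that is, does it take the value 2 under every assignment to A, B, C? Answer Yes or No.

No

Counterexample: take A = 0, B = 1, C = 0.
¬C = ¬0 = 2
¬¬C = ¬2 = 0
A ⊃ C = 0 ⊃ 0 = 2
¬¬C ∨ (A ⊃ C) = 0 ∨ 2 = 2
B ⊃ C = 1 ⊃ 0 = 1
B ⊃ A = 1 ⊃ 0 = 1
(B ⊃ C) ∨ (B ⊃ A) = 1 ∨ 1 = 1
(¬¬C ∨ (A ⊃ C)) ∧ ((B ⊃ C) ∨ (B ⊃ A)) = 2 ∧ 1 = 1
This gives 1 ≠ 2.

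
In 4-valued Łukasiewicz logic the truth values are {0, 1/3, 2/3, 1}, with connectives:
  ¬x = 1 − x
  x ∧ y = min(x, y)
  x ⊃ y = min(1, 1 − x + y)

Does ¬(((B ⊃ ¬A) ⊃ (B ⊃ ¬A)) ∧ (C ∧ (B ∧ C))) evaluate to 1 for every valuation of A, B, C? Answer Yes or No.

Counterexample: take A = 0, B = 1/3, C = 1/3.
¬A = ¬0 = 1
B ⊃ ¬A = 1/3 ⊃ 1 = 1
¬A = ¬0 = 1
B ⊃ ¬A = 1/3 ⊃ 1 = 1
(B ⊃ ¬A) ⊃ (B ⊃ ¬A) = 1 ⊃ 1 = 1
B ∧ C = 1/3 ∧ 1/3 = 1/3
C ∧ (B ∧ C) = 1/3 ∧ 1/3 = 1/3
((B ⊃ ¬A) ⊃ (B ⊃ ¬A)) ∧ (C ∧ (B ∧ C)) = 1 ∧ 1/3 = 1/3
¬(((B ⊃ ¬A) ⊃ (B ⊃ ¬A)) ∧ (C ∧ (B ∧ C))) = ¬1/3 = 2/3
This gives 2/3 ≠ 1.

No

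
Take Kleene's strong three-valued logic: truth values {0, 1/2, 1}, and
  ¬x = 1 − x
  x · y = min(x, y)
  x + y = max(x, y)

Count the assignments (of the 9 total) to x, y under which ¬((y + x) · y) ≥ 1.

3

x = 0, y = 0 ↦ 1  ≥
x = 0, y = 1/2 ↦ 1/2  <
x = 0, y = 1 ↦ 0  <
x = 1/2, y = 0 ↦ 1  ≥
x = 1/2, y = 1/2 ↦ 1/2  <
x = 1/2, y = 1 ↦ 0  <
x = 1, y = 0 ↦ 1  ≥
x = 1, y = 1/2 ↦ 1/2  <
x = 1, y = 1 ↦ 0  <
So 3 of the 9 assignments meet the threshold.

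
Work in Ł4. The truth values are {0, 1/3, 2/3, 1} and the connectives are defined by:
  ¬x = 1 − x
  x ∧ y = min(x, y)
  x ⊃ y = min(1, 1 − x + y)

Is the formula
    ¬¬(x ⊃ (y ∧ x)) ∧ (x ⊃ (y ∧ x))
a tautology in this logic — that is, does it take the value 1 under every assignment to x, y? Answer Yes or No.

No

Counterexample: take x = 1/3, y = 0.
y ∧ x = 0 ∧ 1/3 = 0
x ⊃ (y ∧ x) = 1/3 ⊃ 0 = 2/3
¬(x ⊃ (y ∧ x)) = ¬2/3 = 1/3
¬¬(x ⊃ (y ∧ x)) = ¬1/3 = 2/3
¬¬(x ⊃ (y ∧ x)) ∧ (x ⊃ (y ∧ x)) = 2/3 ∧ 2/3 = 2/3
This gives 2/3 ≠ 1.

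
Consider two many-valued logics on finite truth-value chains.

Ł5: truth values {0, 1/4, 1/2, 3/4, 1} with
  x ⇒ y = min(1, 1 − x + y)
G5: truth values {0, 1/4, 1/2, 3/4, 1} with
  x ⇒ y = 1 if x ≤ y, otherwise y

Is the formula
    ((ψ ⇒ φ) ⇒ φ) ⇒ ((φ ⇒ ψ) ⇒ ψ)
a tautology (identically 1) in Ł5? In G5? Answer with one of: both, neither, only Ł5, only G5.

only Ł5

In Ł5: every assignment gives 1 — tautology.
In G5: at φ = 0, ψ = 1/4 the value is 1/4 — not a tautology.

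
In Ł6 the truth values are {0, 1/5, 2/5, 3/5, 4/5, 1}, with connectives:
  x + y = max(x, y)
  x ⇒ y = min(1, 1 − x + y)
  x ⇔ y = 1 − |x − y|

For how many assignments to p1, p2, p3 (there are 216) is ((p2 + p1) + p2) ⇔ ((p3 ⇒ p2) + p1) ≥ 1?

111

value 1: 111 assignments (counts)
value 4/5: 51 assignments
value 3/5: 31 assignments
value 2/5: 16 assignments
value 1/5: 6 assignments
value 0: 1 assignment
So 111 of the 216 assignments meet the threshold.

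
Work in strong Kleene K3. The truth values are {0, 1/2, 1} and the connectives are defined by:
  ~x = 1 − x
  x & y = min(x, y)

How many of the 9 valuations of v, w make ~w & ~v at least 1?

v = 0, w = 0 ↦ 1  ≥
v = 0, w = 1/2 ↦ 1/2  <
v = 0, w = 1 ↦ 0  <
v = 1/2, w = 0 ↦ 1/2  <
v = 1/2, w = 1/2 ↦ 1/2  <
v = 1/2, w = 1 ↦ 0  <
v = 1, w = 0 ↦ 0  <
v = 1, w = 1/2 ↦ 0  <
v = 1, w = 1 ↦ 0  <
So 1 of the 9 assignments meets the threshold.

1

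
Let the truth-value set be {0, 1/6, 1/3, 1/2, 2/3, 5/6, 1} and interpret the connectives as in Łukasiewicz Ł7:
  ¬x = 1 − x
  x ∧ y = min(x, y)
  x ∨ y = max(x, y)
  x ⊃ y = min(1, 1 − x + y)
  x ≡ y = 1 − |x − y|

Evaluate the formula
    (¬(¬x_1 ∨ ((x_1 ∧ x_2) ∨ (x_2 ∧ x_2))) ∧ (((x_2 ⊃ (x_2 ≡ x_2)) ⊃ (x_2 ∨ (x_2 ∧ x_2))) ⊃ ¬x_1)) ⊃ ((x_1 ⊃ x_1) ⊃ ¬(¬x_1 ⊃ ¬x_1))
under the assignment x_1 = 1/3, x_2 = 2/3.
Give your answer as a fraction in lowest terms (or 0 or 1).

¬x_1 = ¬1/3 = 2/3
x_1 ∧ x_2 = 1/3 ∧ 2/3 = 1/3
x_2 ∧ x_2 = 2/3 ∧ 2/3 = 2/3
(x_1 ∧ x_2) ∨ (x_2 ∧ x_2) = 1/3 ∨ 2/3 = 2/3
¬x_1 ∨ ((x_1 ∧ x_2) ∨ (x_2 ∧ x_2)) = 2/3 ∨ 2/3 = 2/3
¬(¬x_1 ∨ ((x_1 ∧ x_2) ∨ (x_2 ∧ x_2))) = ¬2/3 = 1/3
x_2 ≡ x_2 = 2/3 ≡ 2/3 = 1
x_2 ⊃ (x_2 ≡ x_2) = 2/3 ⊃ 1 = 1
x_2 ∧ x_2 = 2/3 ∧ 2/3 = 2/3
x_2 ∨ (x_2 ∧ x_2) = 2/3 ∨ 2/3 = 2/3
(x_2 ⊃ (x_2 ≡ x_2)) ⊃ (x_2 ∨ (x_2 ∧ x_2)) = 1 ⊃ 2/3 = 2/3
¬x_1 = ¬1/3 = 2/3
((x_2 ⊃ (x_2 ≡ x_2)) ⊃ (x_2 ∨ (x_2 ∧ x_2))) ⊃ ¬x_1 = 2/3 ⊃ 2/3 = 1
¬(¬x_1 ∨ ((x_1 ∧ x_2) ∨ (x_2 ∧ x_2))) ∧ (((x_2 ⊃ (x_2 ≡ x_2)) ⊃ (x_2 ∨ (x_2 ∧ x_2))) ⊃ ¬x_1) = 1/3 ∧ 1 = 1/3
x_1 ⊃ x_1 = 1/3 ⊃ 1/3 = 1
¬x_1 = ¬1/3 = 2/3
¬x_1 = ¬1/3 = 2/3
¬x_1 ⊃ ¬x_1 = 2/3 ⊃ 2/3 = 1
¬(¬x_1 ⊃ ¬x_1) = ¬1 = 0
(x_1 ⊃ x_1) ⊃ ¬(¬x_1 ⊃ ¬x_1) = 1 ⊃ 0 = 0
(¬(¬x_1 ∨ ((x_1 ∧ x_2) ∨ (x_2 ∧ x_2))) ∧ (((x_2 ⊃ (x_2 ≡ x_2)) ⊃ (x_2 ∨ (x_2 ∧ x_2))) ⊃ ¬x_1)) ⊃ ((x_1 ⊃ x_1) ⊃ ¬(¬x_1 ⊃ ¬x_1)) = 1/3 ⊃ 0 = 2/3

2/3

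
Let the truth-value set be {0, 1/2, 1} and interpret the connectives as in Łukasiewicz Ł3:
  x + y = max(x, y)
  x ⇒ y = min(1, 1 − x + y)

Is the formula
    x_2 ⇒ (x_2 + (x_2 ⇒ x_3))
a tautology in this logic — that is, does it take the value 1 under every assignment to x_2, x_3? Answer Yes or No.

x_2 = 0, x_3 = 0 ↦ 1
x_2 = 0, x_3 = 1/2 ↦ 1
x_2 = 0, x_3 = 1 ↦ 1
x_2 = 1/2, x_3 = 0 ↦ 1
x_2 = 1/2, x_3 = 1/2 ↦ 1
x_2 = 1/2, x_3 = 1 ↦ 1
x_2 = 1, x_3 = 0 ↦ 1
x_2 = 1, x_3 = 1/2 ↦ 1
x_2 = 1, x_3 = 1 ↦ 1
Every assignment gives a value ≥ 1.

Yes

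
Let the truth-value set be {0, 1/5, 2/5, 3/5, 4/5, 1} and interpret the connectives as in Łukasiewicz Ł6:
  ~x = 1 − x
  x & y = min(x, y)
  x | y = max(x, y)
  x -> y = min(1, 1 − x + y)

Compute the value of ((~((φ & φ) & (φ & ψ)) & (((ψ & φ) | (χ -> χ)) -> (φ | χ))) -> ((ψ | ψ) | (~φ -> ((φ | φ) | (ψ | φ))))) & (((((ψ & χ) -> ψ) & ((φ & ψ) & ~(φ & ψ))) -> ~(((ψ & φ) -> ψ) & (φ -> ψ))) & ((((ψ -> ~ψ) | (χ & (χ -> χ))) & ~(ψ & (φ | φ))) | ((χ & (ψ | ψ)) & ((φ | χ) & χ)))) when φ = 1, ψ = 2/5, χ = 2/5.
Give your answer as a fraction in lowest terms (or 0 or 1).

3/5

φ & φ = 1 & 1 = 1
φ & ψ = 1 & 2/5 = 2/5
(φ & φ) & (φ & ψ) = 1 & 2/5 = 2/5
~((φ & φ) & (φ & ψ)) = ~2/5 = 3/5
ψ & φ = 2/5 & 1 = 2/5
χ -> χ = 2/5 -> 2/5 = 1
(ψ & φ) | (χ -> χ) = 2/5 | 1 = 1
φ | χ = 1 | 2/5 = 1
((ψ & φ) | (χ -> χ)) -> (φ | χ) = 1 -> 1 = 1
~((φ & φ) & (φ & ψ)) & (((ψ & φ) | (χ -> χ)) -> (φ | χ)) = 3/5 & 1 = 3/5
ψ | ψ = 2/5 | 2/5 = 2/5
~φ = ~1 = 0
φ | φ = 1 | 1 = 1
ψ | φ = 2/5 | 1 = 1
(φ | φ) | (ψ | φ) = 1 | 1 = 1
~φ -> ((φ | φ) | (ψ | φ)) = 0 -> 1 = 1
(ψ | ψ) | (~φ -> ((φ | φ) | (ψ | φ))) = 2/5 | 1 = 1
(~((φ & φ) & (φ & ψ)) & (((ψ & φ) | (χ -> χ)) -> (φ | χ))) -> ((ψ | ψ) | (~φ -> ((φ | φ) | (ψ | φ)))) = 3/5 -> 1 = 1
ψ & χ = 2/5 & 2/5 = 2/5
(ψ & χ) -> ψ = 2/5 -> 2/5 = 1
φ & ψ = 1 & 2/5 = 2/5
φ & ψ = 1 & 2/5 = 2/5
~(φ & ψ) = ~2/5 = 3/5
(φ & ψ) & ~(φ & ψ) = 2/5 & 3/5 = 2/5
((ψ & χ) -> ψ) & ((φ & ψ) & ~(φ & ψ)) = 1 & 2/5 = 2/5
ψ & φ = 2/5 & 1 = 2/5
(ψ & φ) -> ψ = 2/5 -> 2/5 = 1
φ -> ψ = 1 -> 2/5 = 2/5
((ψ & φ) -> ψ) & (φ -> ψ) = 1 & 2/5 = 2/5
~(((ψ & φ) -> ψ) & (φ -> ψ)) = ~2/5 = 3/5
(((ψ & χ) -> ψ) & ((φ & ψ) & ~(φ & ψ))) -> ~(((ψ & φ) -> ψ) & (φ -> ψ)) = 2/5 -> 3/5 = 1
~ψ = ~2/5 = 3/5
ψ -> ~ψ = 2/5 -> 3/5 = 1
χ -> χ = 2/5 -> 2/5 = 1
χ & (χ -> χ) = 2/5 & 1 = 2/5
(ψ -> ~ψ) | (χ & (χ -> χ)) = 1 | 2/5 = 1
φ | φ = 1 | 1 = 1
ψ & (φ | φ) = 2/5 & 1 = 2/5
~(ψ & (φ | φ)) = ~2/5 = 3/5
((ψ -> ~ψ) | (χ & (χ -> χ))) & ~(ψ & (φ | φ)) = 1 & 3/5 = 3/5
ψ | ψ = 2/5 | 2/5 = 2/5
χ & (ψ | ψ) = 2/5 & 2/5 = 2/5
φ | χ = 1 | 2/5 = 1
(φ | χ) & χ = 1 & 2/5 = 2/5
(χ & (ψ | ψ)) & ((φ | χ) & χ) = 2/5 & 2/5 = 2/5
(((ψ -> ~ψ) | (χ & (χ -> χ))) & ~(ψ & (φ | φ))) | ((χ & (ψ | ψ)) & ((φ | χ) & χ)) = 3/5 | 2/5 = 3/5
((((ψ & χ) -> ψ) & ((φ & ψ) & ~(φ & ψ))) -> ~(((ψ & φ) -> ψ) & (φ -> ψ))) & ((((ψ -> ~ψ) | (χ & (χ -> χ))) & ~(ψ & (φ | φ))) | ((χ & (ψ | ψ)) & ((φ | χ) & χ))) = 1 & 3/5 = 3/5
((~((φ & φ) & (φ & ψ)) & (((ψ & φ) | (χ -> χ)) -> (φ | χ))) -> ((ψ | ψ) | (~φ -> ((φ | φ) | (ψ | φ))))) & (((((ψ & χ) -> ψ) & ((φ & ψ) & ~(φ & ψ))) -> ~(((ψ & φ) -> ψ) & (φ -> ψ))) & ((((ψ -> ~ψ) | (χ & (χ -> χ))) & ~(ψ & (φ | φ))) | ((χ & (ψ | ψ)) & ((φ | χ) & χ)))) = 1 & 3/5 = 3/5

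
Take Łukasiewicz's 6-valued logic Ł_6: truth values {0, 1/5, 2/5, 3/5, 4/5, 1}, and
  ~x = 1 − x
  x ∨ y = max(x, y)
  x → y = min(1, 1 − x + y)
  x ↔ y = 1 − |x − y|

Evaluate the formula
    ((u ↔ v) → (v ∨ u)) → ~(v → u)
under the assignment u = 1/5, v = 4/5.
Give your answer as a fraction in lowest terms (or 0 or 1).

3/5

u ↔ v = 1/5 ↔ 4/5 = 2/5
v ∨ u = 4/5 ∨ 1/5 = 4/5
(u ↔ v) → (v ∨ u) = 2/5 → 4/5 = 1
v → u = 4/5 → 1/5 = 2/5
~(v → u) = ~2/5 = 3/5
((u ↔ v) → (v ∨ u)) → ~(v → u) = 1 → 3/5 = 3/5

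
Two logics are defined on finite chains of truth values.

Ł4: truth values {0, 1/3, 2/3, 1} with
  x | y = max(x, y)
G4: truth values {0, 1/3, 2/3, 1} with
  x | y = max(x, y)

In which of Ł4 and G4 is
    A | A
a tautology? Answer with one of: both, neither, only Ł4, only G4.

neither

In Ł4: at A = 0 the value is 0 — not a tautology.
In G4: at A = 0 the value is 0 — not a tautology.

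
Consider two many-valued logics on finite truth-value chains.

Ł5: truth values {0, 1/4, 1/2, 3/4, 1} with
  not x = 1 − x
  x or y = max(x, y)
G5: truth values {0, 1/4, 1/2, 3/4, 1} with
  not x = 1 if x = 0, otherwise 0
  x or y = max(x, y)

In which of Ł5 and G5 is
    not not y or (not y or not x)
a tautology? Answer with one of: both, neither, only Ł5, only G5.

In Ł5: at x = 1/4, y = 1/4 the value is 3/4 — not a tautology.
In G5: every assignment gives 1 — tautology.

only G5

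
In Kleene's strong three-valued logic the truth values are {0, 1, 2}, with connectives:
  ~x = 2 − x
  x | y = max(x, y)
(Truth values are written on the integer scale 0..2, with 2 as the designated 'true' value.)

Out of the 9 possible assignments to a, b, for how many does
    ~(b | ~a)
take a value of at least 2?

1

a = 0, b = 0 ↦ 0  <
a = 0, b = 1 ↦ 0  <
a = 0, b = 2 ↦ 0  <
a = 1, b = 0 ↦ 1  <
a = 1, b = 1 ↦ 1  <
a = 1, b = 2 ↦ 0  <
a = 2, b = 0 ↦ 2  ≥
a = 2, b = 1 ↦ 1  <
a = 2, b = 2 ↦ 0  <
So 1 of the 9 assignments meets the threshold.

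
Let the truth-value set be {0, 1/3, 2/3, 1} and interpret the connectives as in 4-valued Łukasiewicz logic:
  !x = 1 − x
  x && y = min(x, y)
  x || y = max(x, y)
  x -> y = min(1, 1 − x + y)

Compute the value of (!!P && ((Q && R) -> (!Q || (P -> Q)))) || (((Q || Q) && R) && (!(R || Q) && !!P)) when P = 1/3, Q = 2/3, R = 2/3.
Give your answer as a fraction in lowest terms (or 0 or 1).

!P = !1/3 = 2/3
!!P = !2/3 = 1/3
Q && R = 2/3 && 2/3 = 2/3
!Q = !2/3 = 1/3
P -> Q = 1/3 -> 2/3 = 1
!Q || (P -> Q) = 1/3 || 1 = 1
(Q && R) -> (!Q || (P -> Q)) = 2/3 -> 1 = 1
!!P && ((Q && R) -> (!Q || (P -> Q))) = 1/3 && 1 = 1/3
Q || Q = 2/3 || 2/3 = 2/3
(Q || Q) && R = 2/3 && 2/3 = 2/3
R || Q = 2/3 || 2/3 = 2/3
!(R || Q) = !2/3 = 1/3
!P = !1/3 = 2/3
!!P = !2/3 = 1/3
!(R || Q) && !!P = 1/3 && 1/3 = 1/3
((Q || Q) && R) && (!(R || Q) && !!P) = 2/3 && 1/3 = 1/3
(!!P && ((Q && R) -> (!Q || (P -> Q)))) || (((Q || Q) && R) && (!(R || Q) && !!P)) = 1/3 || 1/3 = 1/3

1/3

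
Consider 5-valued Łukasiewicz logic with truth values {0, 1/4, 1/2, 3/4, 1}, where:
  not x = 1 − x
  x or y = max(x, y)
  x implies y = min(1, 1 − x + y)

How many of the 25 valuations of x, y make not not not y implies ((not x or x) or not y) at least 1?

value 1: 25 assignments (counts)
So 25 of the 25 assignments meet the threshold.

25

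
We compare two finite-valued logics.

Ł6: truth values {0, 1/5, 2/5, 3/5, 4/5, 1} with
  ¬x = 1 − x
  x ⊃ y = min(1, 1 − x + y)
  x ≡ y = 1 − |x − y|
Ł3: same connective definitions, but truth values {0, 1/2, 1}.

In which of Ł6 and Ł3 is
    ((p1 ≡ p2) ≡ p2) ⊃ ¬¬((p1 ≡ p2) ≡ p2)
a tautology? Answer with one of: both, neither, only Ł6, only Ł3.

both

In Ł6: every assignment gives 1 — tautology.
In Ł3: every assignment gives 1 — tautology.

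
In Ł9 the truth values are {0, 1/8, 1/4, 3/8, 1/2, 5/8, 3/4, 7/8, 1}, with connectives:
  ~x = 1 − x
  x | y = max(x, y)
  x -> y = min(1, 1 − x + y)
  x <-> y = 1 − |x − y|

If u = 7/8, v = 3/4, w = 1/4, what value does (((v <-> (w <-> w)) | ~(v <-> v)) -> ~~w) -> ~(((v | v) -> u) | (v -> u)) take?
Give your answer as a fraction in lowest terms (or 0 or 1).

1/2

w <-> w = 1/4 <-> 1/4 = 1
v <-> (w <-> w) = 3/4 <-> 1 = 3/4
v <-> v = 3/4 <-> 3/4 = 1
~(v <-> v) = ~1 = 0
(v <-> (w <-> w)) | ~(v <-> v) = 3/4 | 0 = 3/4
~w = ~1/4 = 3/4
~~w = ~3/4 = 1/4
((v <-> (w <-> w)) | ~(v <-> v)) -> ~~w = 3/4 -> 1/4 = 1/2
v | v = 3/4 | 3/4 = 3/4
(v | v) -> u = 3/4 -> 7/8 = 1
v -> u = 3/4 -> 7/8 = 1
((v | v) -> u) | (v -> u) = 1 | 1 = 1
~(((v | v) -> u) | (v -> u)) = ~1 = 0
(((v <-> (w <-> w)) | ~(v <-> v)) -> ~~w) -> ~(((v | v) -> u) | (v -> u)) = 1/2 -> 0 = 1/2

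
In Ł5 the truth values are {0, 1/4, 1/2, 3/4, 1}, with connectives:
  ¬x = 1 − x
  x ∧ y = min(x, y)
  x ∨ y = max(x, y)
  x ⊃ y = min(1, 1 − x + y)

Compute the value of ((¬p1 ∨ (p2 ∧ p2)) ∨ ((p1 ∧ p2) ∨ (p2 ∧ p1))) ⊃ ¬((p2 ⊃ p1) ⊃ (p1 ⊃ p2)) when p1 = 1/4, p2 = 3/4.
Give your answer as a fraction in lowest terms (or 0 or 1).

¬p1 = ¬1/4 = 3/4
p2 ∧ p2 = 3/4 ∧ 3/4 = 3/4
¬p1 ∨ (p2 ∧ p2) = 3/4 ∨ 3/4 = 3/4
p1 ∧ p2 = 1/4 ∧ 3/4 = 1/4
p2 ∧ p1 = 3/4 ∧ 1/4 = 1/4
(p1 ∧ p2) ∨ (p2 ∧ p1) = 1/4 ∨ 1/4 = 1/4
(¬p1 ∨ (p2 ∧ p2)) ∨ ((p1 ∧ p2) ∨ (p2 ∧ p1)) = 3/4 ∨ 1/4 = 3/4
p2 ⊃ p1 = 3/4 ⊃ 1/4 = 1/2
p1 ⊃ p2 = 1/4 ⊃ 3/4 = 1
(p2 ⊃ p1) ⊃ (p1 ⊃ p2) = 1/2 ⊃ 1 = 1
¬((p2 ⊃ p1) ⊃ (p1 ⊃ p2)) = ¬1 = 0
((¬p1 ∨ (p2 ∧ p2)) ∨ ((p1 ∧ p2) ∨ (p2 ∧ p1))) ⊃ ¬((p2 ⊃ p1) ⊃ (p1 ⊃ p2)) = 3/4 ⊃ 0 = 1/4

1/4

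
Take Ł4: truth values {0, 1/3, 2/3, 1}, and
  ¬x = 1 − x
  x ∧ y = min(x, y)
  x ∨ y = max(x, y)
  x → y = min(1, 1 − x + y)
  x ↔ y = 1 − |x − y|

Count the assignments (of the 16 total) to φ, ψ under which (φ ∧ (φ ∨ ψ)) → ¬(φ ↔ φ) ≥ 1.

φ = 0, ψ = 0 ↦ 1  ≥
φ = 0, ψ = 1/3 ↦ 1  ≥
φ = 0, ψ = 2/3 ↦ 1  ≥
φ = 0, ψ = 1 ↦ 1  ≥
φ = 1/3, ψ = 0 ↦ 2/3  <
φ = 1/3, ψ = 1/3 ↦ 2/3  <
φ = 1/3, ψ = 2/3 ↦ 2/3  <
φ = 1/3, ψ = 1 ↦ 2/3  <
φ = 2/3, ψ = 0 ↦ 1/3  <
φ = 2/3, ψ = 1/3 ↦ 1/3  <
φ = 2/3, ψ = 2/3 ↦ 1/3  <
φ = 2/3, ψ = 1 ↦ 1/3  <
φ = 1, ψ = 0 ↦ 0  <
φ = 1, ψ = 1/3 ↦ 0  <
φ = 1, ψ = 2/3 ↦ 0  <
φ = 1, ψ = 1 ↦ 0  <
So 4 of the 16 assignments meet the threshold.

4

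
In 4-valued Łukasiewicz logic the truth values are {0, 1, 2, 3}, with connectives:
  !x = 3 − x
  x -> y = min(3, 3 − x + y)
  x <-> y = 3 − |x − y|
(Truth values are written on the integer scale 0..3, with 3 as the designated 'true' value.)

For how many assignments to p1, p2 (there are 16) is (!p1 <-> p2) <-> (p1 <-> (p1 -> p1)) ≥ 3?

p1 = 0, p2 = 0 ↦ 3  ≥
p1 = 0, p2 = 1 ↦ 2  <
p1 = 0, p2 = 2 ↦ 1  <
p1 = 0, p2 = 3 ↦ 0  <
p1 = 1, p2 = 0 ↦ 3  ≥
p1 = 1, p2 = 1 ↦ 2  <
p1 = 1, p2 = 2 ↦ 1  <
p1 = 1, p2 = 3 ↦ 2  <
p1 = 2, p2 = 0 ↦ 3  ≥
p1 = 2, p2 = 1 ↦ 2  <
p1 = 2, p2 = 2 ↦ 3  ≥
p1 = 2, p2 = 3 ↦ 2  <
p1 = 3, p2 = 0 ↦ 3  ≥
p1 = 3, p2 = 1 ↦ 2  <
p1 = 3, p2 = 2 ↦ 1  <
p1 = 3, p2 = 3 ↦ 0  <
So 5 of the 16 assignments meet the threshold.

5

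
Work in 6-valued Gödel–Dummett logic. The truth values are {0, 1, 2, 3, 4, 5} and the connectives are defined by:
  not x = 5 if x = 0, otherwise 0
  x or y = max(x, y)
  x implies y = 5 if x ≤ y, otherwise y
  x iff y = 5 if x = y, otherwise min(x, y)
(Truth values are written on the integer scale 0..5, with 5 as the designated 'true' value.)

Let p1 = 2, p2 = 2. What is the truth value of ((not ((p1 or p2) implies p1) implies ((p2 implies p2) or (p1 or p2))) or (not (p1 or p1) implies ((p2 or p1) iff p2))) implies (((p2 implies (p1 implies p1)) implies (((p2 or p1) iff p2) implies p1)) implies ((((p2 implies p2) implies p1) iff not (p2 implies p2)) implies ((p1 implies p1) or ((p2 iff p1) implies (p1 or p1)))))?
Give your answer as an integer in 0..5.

p1 or p2 = 2 or 2 = 2
(p1 or p2) implies p1 = 2 implies 2 = 5
not ((p1 or p2) implies p1) = not 5 = 0
p2 implies p2 = 2 implies 2 = 5
p1 or p2 = 2 or 2 = 2
(p2 implies p2) or (p1 or p2) = 5 or 2 = 5
not ((p1 or p2) implies p1) implies ((p2 implies p2) or (p1 or p2)) = 0 implies 5 = 5
p1 or p1 = 2 or 2 = 2
not (p1 or p1) = not 2 = 0
p2 or p1 = 2 or 2 = 2
(p2 or p1) iff p2 = 2 iff 2 = 5
not (p1 or p1) implies ((p2 or p1) iff p2) = 0 implies 5 = 5
(not ((p1 or p2) implies p1) implies ((p2 implies p2) or (p1 or p2))) or (not (p1 or p1) implies ((p2 or p1) iff p2)) = 5 or 5 = 5
p1 implies p1 = 2 implies 2 = 5
p2 implies (p1 implies p1) = 2 implies 5 = 5
p2 or p1 = 2 or 2 = 2
(p2 or p1) iff p2 = 2 iff 2 = 5
((p2 or p1) iff p2) implies p1 = 5 implies 2 = 2
(p2 implies (p1 implies p1)) implies (((p2 or p1) iff p2) implies p1) = 5 implies 2 = 2
p2 implies p2 = 2 implies 2 = 5
(p2 implies p2) implies p1 = 5 implies 2 = 2
p2 implies p2 = 2 implies 2 = 5
not (p2 implies p2) = not 5 = 0
((p2 implies p2) implies p1) iff not (p2 implies p2) = 2 iff 0 = 0
p1 implies p1 = 2 implies 2 = 5
p2 iff p1 = 2 iff 2 = 5
p1 or p1 = 2 or 2 = 2
(p2 iff p1) implies (p1 or p1) = 5 implies 2 = 2
(p1 implies p1) or ((p2 iff p1) implies (p1 or p1)) = 5 or 2 = 5
(((p2 implies p2) implies p1) iff not (p2 implies p2)) implies ((p1 implies p1) or ((p2 iff p1) implies (p1 or p1))) = 0 implies 5 = 5
((p2 implies (p1 implies p1)) implies (((p2 or p1) iff p2) implies p1)) implies ((((p2 implies p2) implies p1) iff not (p2 implies p2)) implies ((p1 implies p1) or ((p2 iff p1) implies (p1 or p1)))) = 2 implies 5 = 5
((not ((p1 or p2) implies p1) implies ((p2 implies p2) or (p1 or p2))) or (not (p1 or p1) implies ((p2 or p1) iff p2))) implies (((p2 implies (p1 implies p1)) implies (((p2 or p1) iff p2) implies p1)) implies ((((p2 implies p2) implies p1) iff not (p2 implies p2)) implies ((p1 implies p1) or ((p2 iff p1) implies (p1 or p1))))) = 5 implies 5 = 5

5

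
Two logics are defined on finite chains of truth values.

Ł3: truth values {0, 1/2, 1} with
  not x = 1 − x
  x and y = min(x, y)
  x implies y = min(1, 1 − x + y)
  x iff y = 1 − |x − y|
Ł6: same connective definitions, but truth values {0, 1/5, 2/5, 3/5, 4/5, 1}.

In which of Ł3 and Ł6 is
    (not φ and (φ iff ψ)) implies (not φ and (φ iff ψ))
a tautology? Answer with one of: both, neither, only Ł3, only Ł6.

In Ł3: every assignment gives 1 — tautology.
In Ł6: every assignment gives 1 — tautology.

both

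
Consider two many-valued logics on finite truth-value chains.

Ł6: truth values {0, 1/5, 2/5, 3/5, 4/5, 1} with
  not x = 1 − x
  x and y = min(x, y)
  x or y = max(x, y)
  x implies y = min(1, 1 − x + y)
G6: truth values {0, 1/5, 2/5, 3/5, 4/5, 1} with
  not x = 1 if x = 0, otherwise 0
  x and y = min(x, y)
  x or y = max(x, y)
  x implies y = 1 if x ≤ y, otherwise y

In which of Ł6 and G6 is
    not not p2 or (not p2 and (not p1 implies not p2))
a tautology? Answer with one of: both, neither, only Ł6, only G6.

In Ł6: at p1 = 0, p2 = 1/5 the value is 4/5 — not a tautology.
In G6: every assignment gives 1 — tautology.

only G6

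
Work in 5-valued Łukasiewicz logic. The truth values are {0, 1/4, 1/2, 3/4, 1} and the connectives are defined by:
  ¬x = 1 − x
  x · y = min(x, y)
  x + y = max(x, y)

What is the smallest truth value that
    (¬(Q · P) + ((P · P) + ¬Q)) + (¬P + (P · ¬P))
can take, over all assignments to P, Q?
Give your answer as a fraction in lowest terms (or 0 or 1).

Take P = 1/2, Q = 1/2:
Q · P = 1/2 · 1/2 = 1/2
¬(Q · P) = ¬1/2 = 1/2
P · P = 1/2 · 1/2 = 1/2
¬Q = ¬1/2 = 1/2
(P · P) + ¬Q = 1/2 + 1/2 = 1/2
¬(Q · P) + ((P · P) + ¬Q) = 1/2 + 1/2 = 1/2
¬P = ¬1/2 = 1/2
¬P = ¬1/2 = 1/2
P · ¬P = 1/2 · 1/2 = 1/2
¬P + (P · ¬P) = 1/2 + 1/2 = 1/2
(¬(Q · P) + ((P · P) + ¬Q)) + (¬P + (P · ¬P)) = 1/2 + 1/2 = 1/2
No assignment yields a value below 1/2, so this is the minimum.

1/2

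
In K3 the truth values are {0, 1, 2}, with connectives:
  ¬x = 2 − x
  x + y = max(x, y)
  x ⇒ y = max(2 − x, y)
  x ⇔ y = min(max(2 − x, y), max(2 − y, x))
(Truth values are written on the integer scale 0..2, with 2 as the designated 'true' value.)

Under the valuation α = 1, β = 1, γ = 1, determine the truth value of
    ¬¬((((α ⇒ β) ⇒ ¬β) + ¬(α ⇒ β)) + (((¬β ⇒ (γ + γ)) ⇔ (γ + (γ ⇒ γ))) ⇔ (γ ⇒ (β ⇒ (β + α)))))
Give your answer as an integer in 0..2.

1

α ⇒ β = 1 ⇒ 1 = 1
¬β = ¬1 = 1
(α ⇒ β) ⇒ ¬β = 1 ⇒ 1 = 1
α ⇒ β = 1 ⇒ 1 = 1
¬(α ⇒ β) = ¬1 = 1
((α ⇒ β) ⇒ ¬β) + ¬(α ⇒ β) = 1 + 1 = 1
¬β = ¬1 = 1
γ + γ = 1 + 1 = 1
¬β ⇒ (γ + γ) = 1 ⇒ 1 = 1
γ ⇒ γ = 1 ⇒ 1 = 1
γ + (γ ⇒ γ) = 1 + 1 = 1
(¬β ⇒ (γ + γ)) ⇔ (γ + (γ ⇒ γ)) = 1 ⇔ 1 = 1
β + α = 1 + 1 = 1
β ⇒ (β + α) = 1 ⇒ 1 = 1
γ ⇒ (β ⇒ (β + α)) = 1 ⇒ 1 = 1
((¬β ⇒ (γ + γ)) ⇔ (γ + (γ ⇒ γ))) ⇔ (γ ⇒ (β ⇒ (β + α))) = 1 ⇔ 1 = 1
(((α ⇒ β) ⇒ ¬β) + ¬(α ⇒ β)) + (((¬β ⇒ (γ + γ)) ⇔ (γ + (γ ⇒ γ))) ⇔ (γ ⇒ (β ⇒ (β + α)))) = 1 + 1 = 1
¬((((α ⇒ β) ⇒ ¬β) + ¬(α ⇒ β)) + (((¬β ⇒ (γ + γ)) ⇔ (γ + (γ ⇒ γ))) ⇔ (γ ⇒ (β ⇒ (β + α))))) = ¬1 = 1
¬¬((((α ⇒ β) ⇒ ¬β) + ¬(α ⇒ β)) + (((¬β ⇒ (γ + γ)) ⇔ (γ + (γ ⇒ γ))) ⇔ (γ ⇒ (β ⇒ (β + α))))) = ¬1 = 1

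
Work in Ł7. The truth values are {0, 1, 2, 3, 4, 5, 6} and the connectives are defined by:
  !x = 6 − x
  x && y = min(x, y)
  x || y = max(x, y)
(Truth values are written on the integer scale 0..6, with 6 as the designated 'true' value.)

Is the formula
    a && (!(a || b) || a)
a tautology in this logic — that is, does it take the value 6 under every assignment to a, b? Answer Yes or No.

Counterexample: take a = 0, b = 0.
a || b = 0 || 0 = 0
!(a || b) = !0 = 6
!(a || b) || a = 6 || 0 = 6
a && (!(a || b) || a) = 0 && 6 = 0
This gives 0 ≠ 6.

No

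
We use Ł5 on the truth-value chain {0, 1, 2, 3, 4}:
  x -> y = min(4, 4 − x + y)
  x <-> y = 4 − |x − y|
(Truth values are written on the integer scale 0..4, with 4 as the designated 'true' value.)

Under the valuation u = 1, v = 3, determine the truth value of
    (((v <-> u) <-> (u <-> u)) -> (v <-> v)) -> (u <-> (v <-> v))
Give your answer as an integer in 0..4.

v <-> u = 3 <-> 1 = 2
u <-> u = 1 <-> 1 = 4
(v <-> u) <-> (u <-> u) = 2 <-> 4 = 2
v <-> v = 3 <-> 3 = 4
((v <-> u) <-> (u <-> u)) -> (v <-> v) = 2 -> 4 = 4
v <-> v = 3 <-> 3 = 4
u <-> (v <-> v) = 1 <-> 4 = 1
(((v <-> u) <-> (u <-> u)) -> (v <-> v)) -> (u <-> (v <-> v)) = 4 -> 1 = 1

1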